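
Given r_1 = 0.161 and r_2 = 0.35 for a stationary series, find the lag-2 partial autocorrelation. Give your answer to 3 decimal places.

φ_{22} = (r_2 − r_1²) / (1 − r_1²)
r_1² = (0.161)² = 0.025921
Numerator = 0.35 − 0.0259 = 0.3241; denominator = 1 − 0.0259 = 0.9741
φ_{22} = 0.3241 / 0.9741 = 0.333

0.333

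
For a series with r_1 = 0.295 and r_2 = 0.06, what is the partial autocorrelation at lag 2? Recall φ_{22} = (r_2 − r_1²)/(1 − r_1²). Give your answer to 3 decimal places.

φ_{22} = (r_2 − r_1²) / (1 − r_1²)
r_1² = (0.295)² = 0.087025
Numerator = 0.06 − 0.0870 = -0.0270; denominator = 1 − 0.0870 = 0.9130
φ_{22} = -0.0270 / 0.9130 = -0.030

-0.030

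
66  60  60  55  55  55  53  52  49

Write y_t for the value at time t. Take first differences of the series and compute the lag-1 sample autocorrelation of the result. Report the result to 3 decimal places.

-0.425

First differences Δy: -6, 0, -5, 0, 0, -2, -1, -3
Mean of differences = -2.1250
Numerator Σ(Δy_t−Δȳ)(Δy_{t+1}−Δȳ) = -16.5156
Denominator Σ(Δy_t−Δȳ)² = 38.8750
r_1(Δy) = -16.5156 / 38.8750 = -0.425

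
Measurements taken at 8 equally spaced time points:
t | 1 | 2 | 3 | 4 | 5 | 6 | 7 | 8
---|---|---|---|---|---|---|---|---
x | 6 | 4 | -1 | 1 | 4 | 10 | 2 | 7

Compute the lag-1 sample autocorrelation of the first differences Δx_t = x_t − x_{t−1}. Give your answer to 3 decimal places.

First differences Δx: -2, -5, 2, 3, 6, -8, 5
Mean of differences = 0.1429
Numerator Σ(Δx_t−Δx̄)(Δx_{t+1}−Δx̄) = -63.7347
Denominator Σ(Δx_t−Δx̄)² = 166.8571
r_1(Δx) = -63.7347 / 166.8571 = -0.382

-0.382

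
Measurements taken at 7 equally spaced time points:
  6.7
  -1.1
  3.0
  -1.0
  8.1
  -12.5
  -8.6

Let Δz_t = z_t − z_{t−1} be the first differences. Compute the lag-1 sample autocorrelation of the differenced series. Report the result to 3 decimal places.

-0.673

First differences Δz: -7.8, 4.1, -4.0, 9.1, -20.6, 3.9
Mean of differences = -2.5500
Numerator Σ(Δz_t−Δz̄)(Δz_{t+1}−Δz̄) = -388.1525
Denominator Σ(Δz_t−Δz̄)² = 577.0150
r_1(Δz) = -388.1525 / 577.0150 = -0.673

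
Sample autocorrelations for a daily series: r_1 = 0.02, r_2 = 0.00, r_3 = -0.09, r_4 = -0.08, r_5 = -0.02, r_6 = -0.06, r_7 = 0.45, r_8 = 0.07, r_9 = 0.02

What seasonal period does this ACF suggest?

7

The largest autocorrelation is r_7 = 0.45; the remaining lags stay at or below 0.07.
The dominant spike at lag 7 indicates a seasonal period of 7.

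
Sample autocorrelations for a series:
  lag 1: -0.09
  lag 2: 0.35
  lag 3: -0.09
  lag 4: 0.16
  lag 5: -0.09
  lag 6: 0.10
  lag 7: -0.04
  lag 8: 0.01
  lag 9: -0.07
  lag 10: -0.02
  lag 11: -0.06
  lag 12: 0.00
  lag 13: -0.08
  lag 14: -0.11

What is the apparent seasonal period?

2

The largest autocorrelation is r_2 = 0.35, with a weaker echo at lag 4 (0.16); the remaining lags stay at or below 0.10.
The dominant spike at lag 2 indicates a seasonal period of 2.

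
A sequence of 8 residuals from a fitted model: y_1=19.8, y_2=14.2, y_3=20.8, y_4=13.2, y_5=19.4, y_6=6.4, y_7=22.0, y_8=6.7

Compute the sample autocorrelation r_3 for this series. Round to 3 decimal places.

Mean ȳ = (19.8 + 14.2 + 20.8 + 13.2 + 19.4 + 6.4 + 22.0 + 6.7)/8 = 15.3125
Numerator Σ_{t=1}^{5}(y_t−ȳ)(y_{t+3}−ȳ) = -112.2655
Denominator Σ(y_t−ȳ)² = 270.9888
r_3 = -112.2655 / 270.9888 = -0.414

-0.414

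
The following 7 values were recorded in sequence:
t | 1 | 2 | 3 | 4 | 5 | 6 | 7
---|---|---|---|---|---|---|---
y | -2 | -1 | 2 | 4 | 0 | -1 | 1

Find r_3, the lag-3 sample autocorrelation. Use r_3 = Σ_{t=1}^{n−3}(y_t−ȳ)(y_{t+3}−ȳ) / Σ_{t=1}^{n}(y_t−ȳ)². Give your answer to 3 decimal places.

Mean ȳ = (-2 − 1 + 2 + 4 + 0 − 1 + 1)/7 = 0.4286
Deviations from mean: -2.4286, -1.4286, 1.5714, 3.5714, -0.4286, -1.4286, 0.5714
Σ(y_t−ȳ)(y_{t+3}−ȳ) = (-8.6735) + (0.6122) + (-2.2449) + (2.0408) = -8.2653
Denominator Σ(y_t−ȳ)² = 25.7143
r_3 = -8.2653 / 25.7143 = -0.321

-0.321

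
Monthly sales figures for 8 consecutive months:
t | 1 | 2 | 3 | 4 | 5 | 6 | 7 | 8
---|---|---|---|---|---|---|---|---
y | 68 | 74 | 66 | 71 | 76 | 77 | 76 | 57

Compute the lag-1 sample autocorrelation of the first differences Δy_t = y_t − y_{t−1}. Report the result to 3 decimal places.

First differences Δy: 6, -8, 5, 5, 1, -1, -19
Mean of differences = -1.5714
Numerator Σ(Δy_t−Δȳ)(Δy_{t+1}−Δȳ) = -39.3265
Denominator Σ(Δy_t−Δȳ)² = 495.7143
r_1(Δy) = -39.3265 / 495.7143 = -0.079

-0.079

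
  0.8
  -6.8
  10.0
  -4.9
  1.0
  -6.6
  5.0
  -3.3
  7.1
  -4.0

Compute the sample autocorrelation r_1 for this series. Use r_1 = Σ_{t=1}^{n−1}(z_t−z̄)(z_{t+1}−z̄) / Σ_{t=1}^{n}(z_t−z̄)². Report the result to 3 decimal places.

-0.740

Mean z̄ = (0.8 − 6.8 + 10.0 − 4.9 + 1.0 − 6.6 + 5.0 − 3.3 + 7.1 − 4.0)/10 = -0.1700
Numerator Σ_{t=1}^{9}(z_t−z̄)(z_{t+1}−z̄) = -235.0439
Denominator Σ(z_t−z̄)² = 317.4610
r_1 = -235.0439 / 317.4610 = -0.740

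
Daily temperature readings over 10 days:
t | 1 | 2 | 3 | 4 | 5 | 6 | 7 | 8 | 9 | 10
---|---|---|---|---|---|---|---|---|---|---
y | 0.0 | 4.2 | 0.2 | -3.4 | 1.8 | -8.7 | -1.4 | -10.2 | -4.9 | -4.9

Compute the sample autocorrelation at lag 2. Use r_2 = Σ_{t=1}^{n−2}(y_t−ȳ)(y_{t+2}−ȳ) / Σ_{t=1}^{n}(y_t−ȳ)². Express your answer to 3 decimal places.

Mean ȳ = (0.0 + 4.2 + 0.2 − 3.4 + 1.8 − 8.7 − 1.4 − 10.2 − 4.9 − 4.9)/10 = -2.7300
Numerator Σ_{t=1}^{8}(y_t−ȳ)(y_{t+2}−ȳ) = 84.5732
Denominator Σ(y_t−ȳ)² = 187.6610
r_2 = 84.5732 / 187.6610 = 0.451

0.451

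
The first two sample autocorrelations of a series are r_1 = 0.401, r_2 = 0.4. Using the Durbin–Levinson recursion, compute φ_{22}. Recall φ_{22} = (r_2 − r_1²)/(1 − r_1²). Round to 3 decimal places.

0.285

φ_{22} = (r_2 − r_1²) / (1 − r_1²)
r_1² = (0.401)² = 0.160801
Numerator = 0.4 − 0.1608 = 0.2392; denominator = 1 − 0.1608 = 0.8392
φ_{22} = 0.2392 / 0.8392 = 0.285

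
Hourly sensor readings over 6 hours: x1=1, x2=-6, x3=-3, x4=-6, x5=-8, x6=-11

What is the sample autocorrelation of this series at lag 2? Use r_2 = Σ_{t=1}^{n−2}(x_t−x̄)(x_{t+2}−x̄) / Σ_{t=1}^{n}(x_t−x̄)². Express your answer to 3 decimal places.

0.152

Mean x̄ = (1 − 6 − 3 − 6 − 8 − 11)/6 = -5.5000
Σ(x_t−x̄)(x_{t+2}−x̄) = (16.2500) + (0.2500) + (-6.2500) + (2.7500) = 13.0000
Denominator Σ(x_t−x̄)² = 85.5000
r_2 = 13.0000 / 85.5000 = 0.152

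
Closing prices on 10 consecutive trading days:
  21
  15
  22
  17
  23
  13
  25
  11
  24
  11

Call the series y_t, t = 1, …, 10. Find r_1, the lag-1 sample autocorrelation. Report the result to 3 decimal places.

Mean ȳ = (21 + 15 + 22 + 17 + 23 + 13 + 25 + 11 + 24 + 11)/10 = 18.2000
Numerator Σ_{t=1}^{9}(y_t−ȳ)(y_{t+1}−ȳ) = -224.2400
Denominator Σ(y_t−ȳ)² = 267.6000
r_1 = -224.2400 / 267.6000 = -0.838

-0.838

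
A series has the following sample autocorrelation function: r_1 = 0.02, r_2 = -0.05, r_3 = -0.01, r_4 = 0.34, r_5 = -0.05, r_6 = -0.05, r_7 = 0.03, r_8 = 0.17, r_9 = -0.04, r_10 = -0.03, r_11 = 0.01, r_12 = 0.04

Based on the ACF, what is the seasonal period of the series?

4

The largest autocorrelation is r_4 = 0.34, with a weaker echo at lag 8 (0.17); the remaining lags stay at or below 0.04.
The dominant spike at lag 4 indicates a seasonal period of 4.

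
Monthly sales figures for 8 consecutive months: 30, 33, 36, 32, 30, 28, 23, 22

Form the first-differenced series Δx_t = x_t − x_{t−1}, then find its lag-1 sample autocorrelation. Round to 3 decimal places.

First differences Δx: 3, 3, -4, -2, -2, -5, -1
Mean of differences = -1.1429
Numerator Σ(Δx_t−Δx̄)(Δx_{t+1}−Δx̄) = 11.2653
Denominator Σ(Δx_t−Δx̄)² = 58.8571
r_1(Δx) = 11.2653 / 58.8571 = 0.191

0.191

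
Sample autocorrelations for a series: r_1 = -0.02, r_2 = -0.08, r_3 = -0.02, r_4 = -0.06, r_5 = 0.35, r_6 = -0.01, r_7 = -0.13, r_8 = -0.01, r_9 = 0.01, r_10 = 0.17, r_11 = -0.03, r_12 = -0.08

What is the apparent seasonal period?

5

The largest autocorrelation is r_5 = 0.35, with a weaker echo at lag 10 (0.17); the remaining lags stay at or below 0.01.
The dominant spike at lag 5 indicates a seasonal period of 5.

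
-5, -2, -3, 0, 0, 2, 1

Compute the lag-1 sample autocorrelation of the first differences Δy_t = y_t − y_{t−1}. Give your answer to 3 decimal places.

First differences Δy: 3, -1, 3, 0, 2, -1
Mean of differences = 1.0000
Numerator Σ(Δy_t−Δȳ)(Δy_{t+1}−Δȳ) = -13.0000
Denominator Σ(Δy_t−Δȳ)² = 18.0000
r_1(Δy) = -13.0000 / 18.0000 = -0.722

-0.722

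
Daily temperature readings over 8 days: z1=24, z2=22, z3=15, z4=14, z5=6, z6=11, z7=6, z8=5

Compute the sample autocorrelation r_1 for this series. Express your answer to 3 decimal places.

Mean z̄ = (24 + 22 + 15 + 14 + 6 + 11 + 6 + 5)/8 = 12.8750
Deviations from mean: 11.1250, 9.1250, 2.1250, 1.1250, -6.8750, -1.8750, -6.8750, -7.8750
Numerator Σ_{t=1}^{7}(z_t−z̄)(z_{t+1}−z̄) = 195.4844
Denominator Σ(z_t−z̄)² = 372.8750
r_1 = 195.4844 / 372.8750 = 0.524

0.524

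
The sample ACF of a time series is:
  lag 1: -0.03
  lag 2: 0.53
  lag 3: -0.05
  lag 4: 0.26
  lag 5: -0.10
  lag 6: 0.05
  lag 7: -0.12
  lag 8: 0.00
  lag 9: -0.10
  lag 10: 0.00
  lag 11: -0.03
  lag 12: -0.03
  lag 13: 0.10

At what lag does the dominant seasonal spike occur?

2

The largest autocorrelation is r_2 = 0.53, with a weaker echo at lag 4 (0.26); the remaining lags stay at or below 0.10.
The dominant spike at lag 2 indicates a seasonal period of 2.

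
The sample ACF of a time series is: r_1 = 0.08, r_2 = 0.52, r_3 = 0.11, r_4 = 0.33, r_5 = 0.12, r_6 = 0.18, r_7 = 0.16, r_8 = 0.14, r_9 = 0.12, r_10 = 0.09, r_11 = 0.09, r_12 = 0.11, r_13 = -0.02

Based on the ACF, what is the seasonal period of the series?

2

The largest autocorrelation is r_2 = 0.52, with weaker echoes at lags 4 (0.33) and 6 (0.18); the remaining lags stay at or below 0.16.
The dominant spike at lag 2 indicates a seasonal period of 2.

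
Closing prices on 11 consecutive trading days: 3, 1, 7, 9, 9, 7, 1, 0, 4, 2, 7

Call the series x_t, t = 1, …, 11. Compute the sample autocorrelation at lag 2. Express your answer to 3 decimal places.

Mean x̄ = (3 + 1 + 7 + 9 + 9 + 7 + 1 + 0 + 4 + 2 + 7)/11 = 4.5455
Numerator Σ_{t=1}^{9}(x_t−x̄)(x_{t+2}−x̄) = -12.5041
Denominator Σ(x_t−x̄)² = 112.7273
r_2 = -12.5041 / 112.7273 = -0.111

-0.111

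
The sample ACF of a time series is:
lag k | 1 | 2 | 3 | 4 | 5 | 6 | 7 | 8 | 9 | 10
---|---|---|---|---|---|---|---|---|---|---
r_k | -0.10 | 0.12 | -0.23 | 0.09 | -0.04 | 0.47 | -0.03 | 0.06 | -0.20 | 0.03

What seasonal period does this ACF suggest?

6

The largest autocorrelation is r_6 = 0.47; the remaining lags stay at or below 0.12.
The dominant spike at lag 6 indicates a seasonal period of 6.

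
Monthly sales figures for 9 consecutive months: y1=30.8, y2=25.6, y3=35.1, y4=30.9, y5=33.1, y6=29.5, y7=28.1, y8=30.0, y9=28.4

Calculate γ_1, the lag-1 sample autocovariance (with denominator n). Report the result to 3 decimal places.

-2.177

Mean ȳ = (30.8 + 25.6 + 35.1 + 30.9 + 33.1 + 29.5 + 28.1 + 30.0 + 28.4)/9 = 30.1667
Σ_{t=1}^{8}(y_t−ȳ)(y_{t+1}−ȳ) = -19.5911
γ_1 = -19.5911 / 9 = -2.177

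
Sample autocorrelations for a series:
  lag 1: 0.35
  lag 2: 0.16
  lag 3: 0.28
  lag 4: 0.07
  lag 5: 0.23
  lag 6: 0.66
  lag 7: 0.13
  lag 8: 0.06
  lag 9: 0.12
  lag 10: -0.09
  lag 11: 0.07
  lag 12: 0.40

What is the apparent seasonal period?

The largest autocorrelation is r_6 = 0.66, with a weaker echo at lag 12 (0.40); the remaining lags stay at or below 0.35. The elevated value at lag 1 (0.35), dropping to 0.16 at lag 2, reflects decaying short-term dependence rather than seasonality.
The dominant spike at lag 6 indicates a seasonal period of 6.

6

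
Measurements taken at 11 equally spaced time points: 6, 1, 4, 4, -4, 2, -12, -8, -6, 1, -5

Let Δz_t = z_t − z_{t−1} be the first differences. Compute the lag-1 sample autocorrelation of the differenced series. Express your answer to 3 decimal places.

First differences Δz: -5, 3, 0, -8, 6, -14, 4, 2, 7, -6
Mean of differences = -1.1000
Numerator Σ(Δz_t−Δz̄)(Δz_{t+1}−Δz̄) = -224.2100
Denominator Σ(Δz_t−Δz̄)² = 422.9000
r_1(Δz) = -224.2100 / 422.9000 = -0.530

-0.530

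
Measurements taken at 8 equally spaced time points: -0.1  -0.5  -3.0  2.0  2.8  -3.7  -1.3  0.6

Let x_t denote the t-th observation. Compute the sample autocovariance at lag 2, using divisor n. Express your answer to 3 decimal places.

Mean x̄ = (-0.1 − 0.5 − 3.0 + 2.0 + 2.8 − 3.7 − 1.3 + 0.6)/8 = -0.4000
Σ_{t=1}^{6}(x_t−x̄)(x_{t+2}−x̄) = -23.4400
γ_2 = -23.4400 / 8 = -2.930

-2.930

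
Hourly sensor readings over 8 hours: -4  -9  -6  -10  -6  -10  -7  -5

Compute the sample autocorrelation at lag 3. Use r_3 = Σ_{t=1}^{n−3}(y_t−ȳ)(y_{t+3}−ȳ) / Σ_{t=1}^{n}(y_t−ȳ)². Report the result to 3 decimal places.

-0.333

Mean ȳ = (-4 − 9 − 6 − 10 − 6 − 10 − 7 − 5)/8 = -7.1250
Deviations from mean: 3.1250, -1.8750, 1.1250, -2.8750, 1.1250, -2.8750, 0.1250, 2.1250
Numerator Σ_{t=1}^{5}(y_t−ȳ)(y_{t+3}−ȳ) = -12.2969
Denominator Σ(y_t−ȳ)² = 36.8750
r_3 = -12.2969 / 36.8750 = -0.333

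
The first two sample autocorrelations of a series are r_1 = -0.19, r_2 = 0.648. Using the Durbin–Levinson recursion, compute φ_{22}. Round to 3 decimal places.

φ_{22} = (r_2 − r_1²) / (1 − r_1²)
r_1² = (-0.19)² = 0.0361
Numerator = 0.648 − 0.0361 = 0.6119; denominator = 1 − 0.0361 = 0.9639
φ_{22} = 0.6119 / 0.9639 = 0.635

0.635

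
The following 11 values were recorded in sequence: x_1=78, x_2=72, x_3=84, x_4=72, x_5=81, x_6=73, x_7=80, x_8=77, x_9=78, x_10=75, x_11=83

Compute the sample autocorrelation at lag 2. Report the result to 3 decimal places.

Mean x̄ = (78 + 72 + 84 + 72 + 81 + 73 + 80 + 77 + 78 + 75 + 83)/11 = 77.5455
Numerator Σ_{t=1}^{9}(x_t−x̄)(x_{t+2}−x̄) = 97.1322
Denominator Σ(x_t−x̄)² = 178.7273
r_2 = 97.1322 / 178.7273 = 0.543

0.543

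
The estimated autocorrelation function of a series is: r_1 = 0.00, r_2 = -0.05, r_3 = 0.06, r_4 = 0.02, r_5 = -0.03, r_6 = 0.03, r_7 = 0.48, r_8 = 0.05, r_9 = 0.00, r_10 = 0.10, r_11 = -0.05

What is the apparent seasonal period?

7

The largest autocorrelation is r_7 = 0.48; the remaining lags stay at or below 0.10.
The dominant spike at lag 7 indicates a seasonal period of 7.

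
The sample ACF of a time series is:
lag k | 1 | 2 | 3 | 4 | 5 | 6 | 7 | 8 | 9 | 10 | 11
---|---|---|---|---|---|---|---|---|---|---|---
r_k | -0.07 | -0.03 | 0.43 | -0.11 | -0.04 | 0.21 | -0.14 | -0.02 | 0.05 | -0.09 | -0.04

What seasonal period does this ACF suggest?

3

The largest autocorrelation is r_3 = 0.43, with a weaker echo at lag 6 (0.21); the remaining lags stay at or below 0.05.
The dominant spike at lag 3 indicates a seasonal period of 3.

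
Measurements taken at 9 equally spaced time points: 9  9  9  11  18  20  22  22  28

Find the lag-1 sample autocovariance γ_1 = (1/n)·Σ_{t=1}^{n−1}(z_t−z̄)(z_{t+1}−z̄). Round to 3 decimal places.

Mean z̄ = (9 + 9 + 9 + 11 + 18 + 20 + 22 + 22 + 28)/9 = 16.4444
Σ_{t=1}^{8}(z_t−z̄)(z_{t+1}−z̄) = 263.2469
γ_1 = 263.2469 / 9 = 29.250

29.250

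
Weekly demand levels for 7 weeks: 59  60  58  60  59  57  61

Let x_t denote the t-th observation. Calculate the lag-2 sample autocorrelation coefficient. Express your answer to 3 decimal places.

-0.096

Mean x̄ = (59 + 60 + 58 + 60 + 59 + 57 + 61)/7 = 59.1429
Deviations from mean: -0.1429, 0.8571, -1.1429, 0.8571, -0.1429, -2.1429, 1.8571
Numerator Σ_{t=1}^{5}(x_t−x̄)(x_{t+2}−x̄) = -1.0408
Denominator Σ(x_t−x̄)² = 10.8571
r_2 = -1.0408 / 10.8571 = -0.096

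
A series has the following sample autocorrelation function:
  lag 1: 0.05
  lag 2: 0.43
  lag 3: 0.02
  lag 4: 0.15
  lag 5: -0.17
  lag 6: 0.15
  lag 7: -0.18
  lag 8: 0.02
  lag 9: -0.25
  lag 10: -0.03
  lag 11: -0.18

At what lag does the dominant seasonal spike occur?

The largest autocorrelation is r_2 = 0.43, with weaker echoes at lags 4 (0.15) and 6 (0.15); the remaining lags stay at or below 0.05.
The dominant spike at lag 2 indicates a seasonal period of 2.

2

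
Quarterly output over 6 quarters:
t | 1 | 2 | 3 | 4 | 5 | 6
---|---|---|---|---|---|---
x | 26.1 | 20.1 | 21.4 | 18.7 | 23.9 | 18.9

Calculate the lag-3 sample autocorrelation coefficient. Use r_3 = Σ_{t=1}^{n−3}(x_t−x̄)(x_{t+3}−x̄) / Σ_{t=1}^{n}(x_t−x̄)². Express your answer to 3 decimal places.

-0.367

Mean x̄ = (26.1 + 20.1 + 21.4 + 18.7 + 23.9 + 18.9)/6 = 21.5167
Deviations from mean: 4.5833, -1.4167, -0.1167, -2.8167, 2.3833, -2.6167
Σ(x_t−x̄)(x_{t+3}−x̄) = (-12.9097) + (-3.3764) + (0.3053) = -15.9808
Denominator Σ(x_t−x̄)² = 43.4883
r_3 = -15.9808 / 43.4883 = -0.367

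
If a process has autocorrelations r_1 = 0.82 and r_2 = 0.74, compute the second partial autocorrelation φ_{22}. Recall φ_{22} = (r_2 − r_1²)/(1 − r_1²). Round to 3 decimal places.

0.206

φ_{22} = (r_2 − r_1²) / (1 − r_1²)
r_1² = (0.82)² = 0.6724
Numerator = 0.74 − 0.6724 = 0.0676; denominator = 1 − 0.6724 = 0.3276
φ_{22} = 0.0676 / 0.3276 = 0.206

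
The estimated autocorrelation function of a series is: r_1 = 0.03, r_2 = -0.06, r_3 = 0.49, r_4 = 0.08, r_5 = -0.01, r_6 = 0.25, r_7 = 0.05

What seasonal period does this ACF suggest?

The largest autocorrelation is r_3 = 0.49, with a weaker echo at lag 6 (0.25); the remaining lags stay at or below 0.08.
The dominant spike at lag 3 indicates a seasonal period of 3.

3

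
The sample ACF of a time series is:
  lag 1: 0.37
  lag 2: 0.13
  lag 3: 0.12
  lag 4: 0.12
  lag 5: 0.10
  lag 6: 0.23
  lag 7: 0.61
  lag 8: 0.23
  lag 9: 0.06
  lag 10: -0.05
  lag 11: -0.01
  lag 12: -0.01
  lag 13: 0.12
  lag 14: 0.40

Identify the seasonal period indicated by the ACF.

The largest autocorrelation is r_7 = 0.61, with a weaker echo at lag 14 (0.40); the remaining lags stay at or below 0.37. The elevated value at lag 1 (0.37), dropping to 0.13 at lag 2, reflects decaying short-term dependence rather than seasonality.
The dominant spike at lag 7 indicates a seasonal period of 7.

7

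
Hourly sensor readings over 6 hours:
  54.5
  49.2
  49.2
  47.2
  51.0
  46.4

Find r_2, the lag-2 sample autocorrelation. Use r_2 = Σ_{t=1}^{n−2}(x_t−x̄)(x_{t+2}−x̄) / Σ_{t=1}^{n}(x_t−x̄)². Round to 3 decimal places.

0.144

Mean x̄ = (54.5 + 49.2 + 49.2 + 47.2 + 51.0 + 46.4)/6 = 49.5833
Deviations from mean: 4.9167, -0.3833, -0.3833, -2.3833, 1.4167, -3.1833
Σ(x_t−x̄)(x_{t+2}−x̄) = (-1.8847) + (0.9136) + (-0.5431) + (7.5869) = 6.0728
Denominator Σ(x_t−x̄)² = 42.2883
r_2 = 6.0728 / 42.2883 = 0.144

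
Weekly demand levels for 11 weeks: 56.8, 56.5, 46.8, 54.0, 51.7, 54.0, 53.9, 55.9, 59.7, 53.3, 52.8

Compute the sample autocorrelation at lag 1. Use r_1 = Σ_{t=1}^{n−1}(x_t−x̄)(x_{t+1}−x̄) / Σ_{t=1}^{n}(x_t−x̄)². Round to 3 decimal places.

Mean x̄ = (56.8 + 56.5 + 46.8 + 54.0 + 51.7 + 54.0 + 53.9 + 55.9 + 59.7 + 53.3 + 52.8)/11 = 54.1273
Numerator Σ_{t=1}^{10}(x_t−x̄)(x_{t+1}−x̄) = -3.5007
Denominator Σ(x_t−x̄)² = 109.0818
r_1 = -3.5007 / 109.0818 = -0.032

-0.032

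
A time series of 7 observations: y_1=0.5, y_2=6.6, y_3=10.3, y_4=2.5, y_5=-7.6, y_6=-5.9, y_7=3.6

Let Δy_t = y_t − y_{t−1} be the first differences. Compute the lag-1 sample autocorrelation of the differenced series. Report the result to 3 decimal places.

0.254

First differences Δy: 6.1, 3.7, -7.8, -10.1, 1.7, 9.5
Mean of differences = 0.5167
Numerator Σ(Δy_t−Δȳ)(Δy_{t+1}−Δȳ) = 77.6614
Denominator Σ(Δy_t−Δȳ)² = 305.2883
r_1(Δy) = 77.6614 / 305.2883 = 0.254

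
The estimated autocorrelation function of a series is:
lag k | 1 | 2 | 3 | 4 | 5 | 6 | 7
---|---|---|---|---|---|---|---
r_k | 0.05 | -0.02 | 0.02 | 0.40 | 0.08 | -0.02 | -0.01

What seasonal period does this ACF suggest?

4

The largest autocorrelation is r_4 = 0.40; the remaining lags stay at or below 0.08.
The dominant spike at lag 4 indicates a seasonal period of 4.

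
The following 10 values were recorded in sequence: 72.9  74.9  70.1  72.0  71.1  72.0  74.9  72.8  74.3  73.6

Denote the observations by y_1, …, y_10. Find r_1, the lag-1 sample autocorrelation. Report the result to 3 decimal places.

Mean ȳ = (72.9 + 74.9 + 70.1 + 72.0 + 71.1 + 72.0 + 74.9 + 72.8 + 74.3 + 73.6)/10 = 72.8600
Numerator Σ_{t=1}^{9}(y_t−ȳ)(y_{t+1}−ȳ) = -1.0456
Denominator Σ(y_t−ȳ)² = 23.1440
r_1 = -1.0456 / 23.1440 = -0.045

-0.045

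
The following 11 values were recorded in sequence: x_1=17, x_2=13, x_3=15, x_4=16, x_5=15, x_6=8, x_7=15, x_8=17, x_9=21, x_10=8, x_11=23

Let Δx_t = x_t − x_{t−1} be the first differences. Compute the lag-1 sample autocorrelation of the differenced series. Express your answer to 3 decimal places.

First differences Δx: -4, 2, 1, -1, -7, 7, 2, 4, -13, 15
Mean of differences = 0.6000
Numerator Σ(Δx_t−Δx̄)(Δx_{t+1}−Δx̄) = -271.3600
Denominator Σ(Δx_t−Δx̄)² = 530.4000
r_1(Δx) = -271.3600 / 530.4000 = -0.512

-0.512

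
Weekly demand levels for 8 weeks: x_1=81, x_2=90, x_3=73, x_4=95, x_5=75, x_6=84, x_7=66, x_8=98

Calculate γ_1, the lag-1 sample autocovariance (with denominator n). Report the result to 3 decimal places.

-72.977

Mean x̄ = (81 + 90 + 73 + 95 + 75 + 84 + 66 + 98)/8 = 82.7500
Σ_{t=1}^{7}(x_t−x̄)(x_{t+1}−x̄) = -583.8125
γ_1 = -583.8125 / 8 = -72.977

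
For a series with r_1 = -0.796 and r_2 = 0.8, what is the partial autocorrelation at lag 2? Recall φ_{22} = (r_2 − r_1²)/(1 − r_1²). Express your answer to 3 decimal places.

0.454

φ_{22} = (r_2 − r_1²) / (1 − r_1²)
r_1² = (-0.796)² = 0.633616
Numerator = 0.8 − 0.6336 = 0.1664; denominator = 1 − 0.6336 = 0.3664
φ_{22} = 0.1664 / 0.3664 = 0.454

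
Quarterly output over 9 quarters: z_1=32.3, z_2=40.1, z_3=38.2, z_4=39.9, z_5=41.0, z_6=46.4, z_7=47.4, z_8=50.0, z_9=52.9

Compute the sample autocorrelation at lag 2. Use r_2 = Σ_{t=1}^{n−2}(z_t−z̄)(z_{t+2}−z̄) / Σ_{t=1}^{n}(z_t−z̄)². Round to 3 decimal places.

Mean z̄ = (32.3 + 40.1 + 38.2 + 39.9 + 41.0 + 46.4 + 47.4 + 50.0 + 52.9)/9 = 43.1333
Σ(z_t−z̄)(z_{t+2}−z̄) = (53.4444) + (9.8078) + (10.5244) + (-10.5622) + (-9.1022) + (22.4311) + (41.6711) = 118.2144
Denominator Σ(z_t−z̄)² = 337.3200
r_2 = 118.2144 / 337.3200 = 0.350

0.350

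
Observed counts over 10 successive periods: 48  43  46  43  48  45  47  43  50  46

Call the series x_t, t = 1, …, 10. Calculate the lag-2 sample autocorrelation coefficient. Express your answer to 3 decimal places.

Mean x̄ = (48 + 43 + 46 + 43 + 48 + 45 + 47 + 43 + 50 + 46)/10 = 45.9000
Numerator Σ_{t=1}^{8}(x_t−x̄)(x_{t+2}−x̄) = 20.5800
Denominator Σ(x_t−x̄)² = 52.9000
r_2 = 20.5800 / 52.9000 = 0.389

0.389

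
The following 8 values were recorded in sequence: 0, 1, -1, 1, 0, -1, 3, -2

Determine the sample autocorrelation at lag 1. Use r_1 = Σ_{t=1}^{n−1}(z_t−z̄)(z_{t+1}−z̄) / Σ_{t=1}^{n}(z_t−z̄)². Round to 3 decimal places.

Mean z̄ = (0 + 1 − 1 + 1 + 0 − 1 + 3 − 2)/8 = 0.1250
Numerator Σ_{t=1}^{7}(z_t−z̄)(z_{t+1}−z̄) = -11.3906
Denominator Σ(z_t−z̄)² = 16.8750
r_1 = -11.3906 / 16.8750 = -0.675

-0.675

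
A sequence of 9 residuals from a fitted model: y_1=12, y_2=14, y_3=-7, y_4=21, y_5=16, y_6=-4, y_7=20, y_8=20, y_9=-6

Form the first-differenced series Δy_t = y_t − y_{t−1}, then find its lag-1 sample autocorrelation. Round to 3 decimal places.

-0.398

First differences Δy: 2, -21, 28, -5, -20, 24, 0, -26
Mean of differences = -2.2500
Numerator Σ(Δy_t−Δȳ)(Δy_{t+1}−Δȳ) = -1141.5625
Denominator Σ(Δy_t−Δȳ)² = 2865.5000
r_1(Δy) = -1141.5625 / 2865.5000 = -0.398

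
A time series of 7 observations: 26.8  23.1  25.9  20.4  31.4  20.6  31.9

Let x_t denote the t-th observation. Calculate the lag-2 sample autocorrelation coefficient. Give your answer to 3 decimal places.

Mean x̄ = (26.8 + 23.1 + 25.9 + 20.4 + 31.4 + 20.6 + 31.9)/7 = 25.7286
Deviations from mean: 1.0714, -2.6286, 0.1714, -5.3286, 5.6714, -5.1286, 6.1714
Σ(x_t−x̄)(x_{t+2}−x̄) = (0.1837) + (14.0065) + (0.9722) + (27.3280) + (35.0008) = 77.4912
Denominator Σ(x_t−x̄)² = 133.0343
r_2 = 77.4912 / 133.0343 = 0.582

0.582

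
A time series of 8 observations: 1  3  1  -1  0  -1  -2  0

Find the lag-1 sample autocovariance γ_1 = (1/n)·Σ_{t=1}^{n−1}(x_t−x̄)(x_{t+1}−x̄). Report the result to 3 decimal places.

0.873

Mean x̄ = (1 + 3 + 1 − 1 + 0 − 1 − 2 + 0)/8 = 0.1250
Deviations: 0.8750, 2.8750, 0.8750, -1.1250, -0.1250, -1.1250, -2.1250, -0.1250
Σ_{t=1}^{7}(x_t−x̄)(x_{t+1}−x̄) = 6.9844
γ_1 = 6.9844 / 8 = 0.873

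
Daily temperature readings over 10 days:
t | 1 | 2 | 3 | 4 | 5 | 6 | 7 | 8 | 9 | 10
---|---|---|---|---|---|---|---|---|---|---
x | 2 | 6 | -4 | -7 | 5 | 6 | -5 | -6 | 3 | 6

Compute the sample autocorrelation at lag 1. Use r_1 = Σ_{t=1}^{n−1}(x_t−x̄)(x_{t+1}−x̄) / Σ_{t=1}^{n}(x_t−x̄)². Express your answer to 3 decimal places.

0.044

Mean x̄ = (2 + 6 − 4 − 7 + 5 + 6 − 5 − 6 + 3 + 6)/10 = 0.6000
Numerator Σ_{t=1}^{9}(x_t−x̄)(x_{t+1}−x̄) = 11.8400
Denominator Σ(x_t−x̄)² = 268.4000
r_1 = 11.8400 / 268.4000 = 0.044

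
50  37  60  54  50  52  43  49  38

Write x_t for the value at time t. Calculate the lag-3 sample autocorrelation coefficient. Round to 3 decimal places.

-0.070

Mean x̄ = (50 + 37 + 60 + 54 + 50 + 52 + 43 + 49 + 38)/9 = 48.1111
Σ(x_t−x̄)(x_{t+3}−x̄) = (11.1235) + (-20.9877) + (46.2346) + (-30.0988) + (1.6790) + (-39.3210) = -31.3704
Denominator Σ(x_t−x̄)² = 450.8889
r_3 = -31.3704 / 450.8889 = -0.070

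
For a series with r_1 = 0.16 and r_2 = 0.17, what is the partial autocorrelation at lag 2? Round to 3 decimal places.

φ_{22} = (r_2 − r_1²) / (1 − r_1²)
r_1² = (0.16)² = 0.0256
Numerator = 0.17 − 0.0256 = 0.1444; denominator = 1 − 0.0256 = 0.9744
φ_{22} = 0.1444 / 0.9744 = 0.148

0.148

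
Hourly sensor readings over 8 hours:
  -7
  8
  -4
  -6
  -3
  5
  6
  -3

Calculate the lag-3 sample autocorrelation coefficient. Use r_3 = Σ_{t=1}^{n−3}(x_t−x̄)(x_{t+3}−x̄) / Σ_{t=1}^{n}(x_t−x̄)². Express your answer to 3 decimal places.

-0.142

Mean x̄ = (-7 + 8 − 4 − 6 − 3 + 5 + 6 − 3)/8 = -0.5000
Deviations from mean: -6.5000, 8.5000, -3.5000, -5.5000, -2.5000, 5.5000, 6.5000, -2.5000
Σ(x_t−x̄)(x_{t+3}−x̄) = (35.7500) + (-21.2500) + (-19.2500) + (-35.7500) + (6.2500) = -34.2500
Denominator Σ(x_t−x̄)² = 242.0000
r_3 = -34.2500 / 242.0000 = -0.142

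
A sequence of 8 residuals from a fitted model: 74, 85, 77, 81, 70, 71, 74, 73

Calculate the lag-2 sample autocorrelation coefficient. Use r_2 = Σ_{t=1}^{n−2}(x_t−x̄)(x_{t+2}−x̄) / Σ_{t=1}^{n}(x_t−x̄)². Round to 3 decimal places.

Mean x̄ = (74 + 85 + 77 + 81 + 70 + 71 + 74 + 73)/8 = 75.6250
Deviations from mean: -1.6250, 9.3750, 1.3750, 5.3750, -5.6250, -4.6250, -1.6250, -2.6250
Σ(x_t−x̄)(x_{t+2}−x̄) = (-2.2344) + (50.3906) + (-7.7344) + (-24.8594) + (9.1406) + (12.1406) = 36.8438
Denominator Σ(x_t−x̄)² = 183.8750
r_2 = 36.8438 / 183.8750 = 0.200

0.200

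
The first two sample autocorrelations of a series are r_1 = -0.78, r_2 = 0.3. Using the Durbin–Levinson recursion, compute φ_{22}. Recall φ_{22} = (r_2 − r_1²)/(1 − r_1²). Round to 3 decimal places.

-0.788

φ_{22} = (r_2 − r_1²) / (1 − r_1²)
r_1² = (-0.78)² = 0.6084
Numerator = 0.3 − 0.6084 = -0.3084; denominator = 1 − 0.6084 = 0.3916
φ_{22} = -0.3084 / 0.3916 = -0.788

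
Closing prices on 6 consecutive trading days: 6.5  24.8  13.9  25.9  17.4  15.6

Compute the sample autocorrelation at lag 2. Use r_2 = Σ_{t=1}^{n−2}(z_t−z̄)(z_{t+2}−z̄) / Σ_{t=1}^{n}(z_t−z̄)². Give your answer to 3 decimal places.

0.329

Mean z̄ = (6.5 + 24.8 + 13.9 + 25.9 + 17.4 + 15.6)/6 = 17.3500
Deviations from mean: -10.8500, 7.4500, -3.4500, 8.5500, 0.0500, -1.7500
Σ(z_t−z̄)(z_{t+2}−z̄) = (37.4325) + (63.6975) + (-0.1725) + (-14.9625) = 85.9950
Denominator Σ(z_t−z̄)² = 261.2950
r_2 = 85.9950 / 261.2950 = 0.329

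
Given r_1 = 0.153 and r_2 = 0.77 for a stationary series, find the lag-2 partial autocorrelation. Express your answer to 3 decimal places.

0.764

φ_{22} = (r_2 − r_1²) / (1 − r_1²)
r_1² = (0.153)² = 0.023409
Numerator = 0.77 − 0.0234 = 0.7466; denominator = 1 − 0.0234 = 0.9766
φ_{22} = 0.7466 / 0.9766 = 0.764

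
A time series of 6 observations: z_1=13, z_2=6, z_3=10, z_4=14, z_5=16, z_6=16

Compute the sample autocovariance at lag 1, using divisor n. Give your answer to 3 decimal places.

4.458

Mean z̄ = (13 + 6 + 10 + 14 + 16 + 16)/6 = 12.5000
Σ_{t=1}^{5}(z_t−z̄)(z_{t+1}−z̄) = 26.7500
γ_1 = 26.7500 / 6 = 4.458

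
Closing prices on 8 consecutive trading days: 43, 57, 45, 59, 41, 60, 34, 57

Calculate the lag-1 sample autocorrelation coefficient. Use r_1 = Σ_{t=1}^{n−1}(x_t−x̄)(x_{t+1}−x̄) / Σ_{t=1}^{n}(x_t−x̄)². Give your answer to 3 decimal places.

Mean x̄ = (43 + 57 + 45 + 59 + 41 + 60 + 34 + 57)/8 = 49.5000
Deviations from mean: -6.5000, 7.5000, -4.5000, 9.5000, -8.5000, 10.5000, -15.5000, 7.5000
Σ(x_t−x̄)(x_{t+1}−x̄) = (-48.7500) + (-33.7500) + (-42.7500) + (-80.7500) + (-89.2500) + (-162.7500) + (-116.2500) = -574.2500
Denominator Σ(x_t−x̄)² = 688.0000
r_1 = -574.2500 / 688.0000 = -0.835

-0.835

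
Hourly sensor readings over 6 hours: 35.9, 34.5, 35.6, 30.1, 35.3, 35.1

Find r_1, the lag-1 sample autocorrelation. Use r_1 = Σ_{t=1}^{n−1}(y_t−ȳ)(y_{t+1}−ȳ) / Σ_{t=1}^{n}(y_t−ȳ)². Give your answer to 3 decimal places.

Mean ȳ = (35.9 + 34.5 + 35.6 + 30.1 + 35.3 + 35.1)/6 = 34.4167
Deviations from mean: 1.4833, 0.0833, 1.1833, -4.3167, 0.8833, 0.6833
Numerator Σ_{t=1}^{5}(y_t−ȳ)(y_{t+1}−ȳ) = -8.0953
Denominator Σ(y_t−ȳ)² = 23.4883
r_1 = -8.0953 / 23.4883 = -0.345

-0.345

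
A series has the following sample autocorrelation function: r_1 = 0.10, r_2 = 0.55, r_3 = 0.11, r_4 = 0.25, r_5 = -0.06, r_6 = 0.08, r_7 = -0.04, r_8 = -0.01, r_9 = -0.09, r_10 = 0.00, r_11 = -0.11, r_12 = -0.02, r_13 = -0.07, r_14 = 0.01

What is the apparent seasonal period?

2

The largest autocorrelation is r_2 = 0.55, with a weaker echo at lag 4 (0.25); the remaining lags stay at or below 0.11.
The dominant spike at lag 2 indicates a seasonal period of 2.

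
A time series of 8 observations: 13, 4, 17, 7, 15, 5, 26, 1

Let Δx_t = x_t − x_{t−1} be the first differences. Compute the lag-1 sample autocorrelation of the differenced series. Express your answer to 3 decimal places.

First differences Δx: -9, 13, -10, 8, -10, 21, -25
Mean of differences = -1.7143
Numerator Σ(Δx_t−Δx̄)(Δx_{t+1}−Δx̄) = -1107.2245
Denominator Σ(Δx_t−Δx̄)² = 1559.4286
r_1(Δx) = -1107.2245 / 1559.4286 = -0.710

-0.710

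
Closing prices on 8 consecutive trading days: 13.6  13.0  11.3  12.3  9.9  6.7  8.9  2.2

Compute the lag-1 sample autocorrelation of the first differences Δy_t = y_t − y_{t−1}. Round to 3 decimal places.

First differences Δy: -0.6, -1.7, 1.0, -2.4, -3.2, 2.2, -6.7
Mean of differences = -1.6286
Numerator Σ(Δy_t−Δȳ)(Δy_{t+1}−Δȳ) = -26.5094
Denominator Σ(Δy_t−Δȳ)² = 51.4143
r_1(Δy) = -26.5094 / 51.4143 = -0.516

-0.516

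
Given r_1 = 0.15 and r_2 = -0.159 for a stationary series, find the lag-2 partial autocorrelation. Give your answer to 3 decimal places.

-0.186

φ_{22} = (r_2 − r_1²) / (1 − r_1²)
r_1² = (0.15)² = 0.0225
Numerator = -0.159 − 0.0225 = -0.1815; denominator = 1 − 0.0225 = 0.9775
φ_{22} = -0.1815 / 0.9775 = -0.186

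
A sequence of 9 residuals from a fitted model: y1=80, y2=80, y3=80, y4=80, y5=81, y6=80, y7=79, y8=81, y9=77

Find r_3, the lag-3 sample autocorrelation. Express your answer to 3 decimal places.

0.093

Mean ȳ = (80 + 80 + 80 + 80 + 81 + 80 + 79 + 81 + 77)/9 = 79.7778
Σ(y_t−ȳ)(y_{t+3}−ȳ) = (0.0494) + (0.2716) + (0.0494) + (-0.1728) + (1.4938) + (-0.6173) = 1.0741
Denominator Σ(y_t−ȳ)² = 11.5556
r_3 = 1.0741 / 11.5556 = 0.093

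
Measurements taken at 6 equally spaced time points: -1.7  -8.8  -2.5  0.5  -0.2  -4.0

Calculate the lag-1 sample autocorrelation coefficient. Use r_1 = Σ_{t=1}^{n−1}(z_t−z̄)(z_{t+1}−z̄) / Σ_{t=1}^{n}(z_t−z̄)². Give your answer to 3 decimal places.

Mean z̄ = (-1.7 − 8.8 − 2.5 + 0.5 − 0.2 − 4.0)/6 = -2.7833
Numerator Σ_{t=1}^{5}(z_t−z̄)(z_{t+1}−z̄) = -1.9536
Denominator Σ(z_t−z̄)² = 56.3883
r_1 = -1.9536 / 56.3883 = -0.035

-0.035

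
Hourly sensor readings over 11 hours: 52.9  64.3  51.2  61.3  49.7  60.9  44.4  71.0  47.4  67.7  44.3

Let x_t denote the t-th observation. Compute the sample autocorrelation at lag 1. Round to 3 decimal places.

-0.834

Mean x̄ = (52.9 + 64.3 + 51.2 + 61.3 + 49.7 + 60.9 + 44.4 + 71.0 + 47.4 + 67.7 + 44.3)/11 = 55.9182
Numerator Σ_{t=1}^{10}(x_t−x̄)(x_{t+1}−x̄) = -751.4894
Denominator Σ(x_t−x̄)² = 900.5564
r_1 = -751.4894 / 900.5564 = -0.834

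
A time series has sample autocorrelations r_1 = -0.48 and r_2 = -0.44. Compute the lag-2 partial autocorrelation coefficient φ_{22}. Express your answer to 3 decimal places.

φ_{22} = (r_2 − r_1²) / (1 − r_1²)
r_1² = (-0.48)² = 0.2304
Numerator = -0.44 − 0.2304 = -0.6704; denominator = 1 − 0.2304 = 0.7696
φ_{22} = -0.6704 / 0.7696 = -0.871

-0.871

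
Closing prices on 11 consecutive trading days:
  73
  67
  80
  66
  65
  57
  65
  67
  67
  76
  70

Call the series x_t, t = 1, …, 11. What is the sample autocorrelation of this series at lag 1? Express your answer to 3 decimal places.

Mean x̄ = (73 + 67 + 80 + 66 + 65 + 57 + 65 + 67 + 67 + 76 + 70)/11 = 68.4545
Numerator Σ_{t=1}^{10}(x_t−x̄)(x_{t+1}−x̄) = 43.7025
Denominator Σ(x_t−x̄)² = 380.7273
r_1 = 43.7025 / 380.7273 = 0.115

0.115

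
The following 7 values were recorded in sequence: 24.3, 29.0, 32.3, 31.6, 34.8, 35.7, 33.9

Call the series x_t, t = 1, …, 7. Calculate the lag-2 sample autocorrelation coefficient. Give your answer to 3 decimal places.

0.046

Mean x̄ = (24.3 + 29.0 + 32.3 + 31.6 + 34.8 + 35.7 + 33.9)/7 = 31.6571
Deviations from mean: -7.3571, -2.6571, 0.6429, -0.0571, 3.1429, 4.0429, 2.2429
Σ(x_t−x̄)(x_{t+2}−x̄) = (-4.7296) + (0.1518) + (2.0204) + (-0.2310) + (7.0490) = 4.2606
Denominator Σ(x_t−x̄)² = 92.8571
r_2 = 4.2606 / 92.8571 = 0.046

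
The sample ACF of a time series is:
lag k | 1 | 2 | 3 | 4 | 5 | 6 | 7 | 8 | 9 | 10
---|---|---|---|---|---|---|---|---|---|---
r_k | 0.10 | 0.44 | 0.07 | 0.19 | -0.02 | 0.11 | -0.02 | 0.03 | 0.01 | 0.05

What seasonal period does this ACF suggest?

The largest autocorrelation is r_2 = 0.44, with a weaker echo at lag 4 (0.19); the remaining lags stay at or below 0.11.
The dominant spike at lag 2 indicates a seasonal period of 2.

2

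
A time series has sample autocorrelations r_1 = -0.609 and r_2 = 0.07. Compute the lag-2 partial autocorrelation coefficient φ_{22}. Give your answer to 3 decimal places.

φ_{22} = (r_2 − r_1²) / (1 − r_1²)
r_1² = (-0.609)² = 0.370881
Numerator = 0.07 − 0.3709 = -0.3009; denominator = 1 − 0.3709 = 0.6291
φ_{22} = -0.3009 / 0.6291 = -0.478

-0.478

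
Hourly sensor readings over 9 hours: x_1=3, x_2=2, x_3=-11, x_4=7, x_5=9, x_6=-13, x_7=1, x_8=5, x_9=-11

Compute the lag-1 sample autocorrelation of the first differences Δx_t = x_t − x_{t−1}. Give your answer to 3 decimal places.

First differences Δx: -1, -13, 18, 2, -22, 14, 4, -16
Mean of differences = -1.7500
Numerator Σ(Δx_t−Δx̄)(Δx_{t+1}−Δx̄) = -542.8125
Denominator Σ(Δx_t−Δx̄)² = 1425.5000
r_1(Δx) = -542.8125 / 1425.5000 = -0.381

-0.381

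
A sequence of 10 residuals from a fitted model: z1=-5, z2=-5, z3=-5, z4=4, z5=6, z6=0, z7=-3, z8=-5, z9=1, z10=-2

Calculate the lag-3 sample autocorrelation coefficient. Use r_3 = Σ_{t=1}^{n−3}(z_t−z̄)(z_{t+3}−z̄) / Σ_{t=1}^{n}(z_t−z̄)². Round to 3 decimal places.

-0.561

Mean z̄ = (-5 − 5 − 5 + 4 + 6 + 0 − 3 − 5 + 1 − 2)/10 = -1.4000
Numerator Σ_{t=1}^{7}(z_t−z̄)(z_{t+3}−z̄) = -82.0800
Denominator Σ(z_t−z̄)² = 146.4000
r_3 = -82.0800 / 146.4000 = -0.561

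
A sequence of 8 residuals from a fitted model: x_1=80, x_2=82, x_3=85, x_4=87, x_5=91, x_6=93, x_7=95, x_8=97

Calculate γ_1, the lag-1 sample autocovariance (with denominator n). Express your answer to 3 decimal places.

21.836

Mean x̄ = (80 + 82 + 85 + 87 + 91 + 93 + 95 + 97)/8 = 88.7500
Deviations: -8.7500, -6.7500, -3.7500, -1.7500, 2.2500, 4.2500, 6.2500, 8.2500
Σ_{t=1}^{7}(x_t−x̄)(x_{t+1}−x̄) = 174.6875
γ_1 = 174.6875 / 8 = 21.836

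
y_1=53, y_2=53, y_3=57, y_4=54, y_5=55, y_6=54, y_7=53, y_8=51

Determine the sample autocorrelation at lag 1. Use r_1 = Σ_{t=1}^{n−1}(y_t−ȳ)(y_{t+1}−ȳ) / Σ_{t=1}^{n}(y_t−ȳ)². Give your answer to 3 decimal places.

Mean ȳ = (53 + 53 + 57 + 54 + 55 + 54 + 53 + 51)/8 = 53.7500
Numerator Σ_{t=1}^{7}(y_t−ȳ)(y_{t+1}−ȳ) = 1.4375
Denominator Σ(y_t−ȳ)² = 21.5000
r_1 = 1.4375 / 21.5000 = 0.067

0.067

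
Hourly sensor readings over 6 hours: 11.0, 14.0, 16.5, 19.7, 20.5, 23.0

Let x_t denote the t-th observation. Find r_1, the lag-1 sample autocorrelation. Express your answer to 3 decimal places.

Mean x̄ = (11.0 + 14.0 + 16.5 + 19.7 + 20.5 + 23.0)/6 = 17.4500
Deviations from mean: -6.4500, -3.4500, -0.9500, 2.2500, 3.0500, 5.5500
Σ(x_t−x̄)(x_{t+1}−x̄) = (22.2525) + (3.2775) + (-2.1375) + (6.8625) + (16.9275) = 47.1825
Denominator Σ(x_t−x̄)² = 99.5750
r_1 = 47.1825 / 99.5750 = 0.474

0.474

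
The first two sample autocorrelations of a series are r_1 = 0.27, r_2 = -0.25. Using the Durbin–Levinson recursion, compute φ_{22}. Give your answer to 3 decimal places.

φ_{22} = (r_2 − r_1²) / (1 − r_1²)
r_1² = (0.27)² = 0.0729
Numerator = -0.25 − 0.0729 = -0.3229; denominator = 1 − 0.0729 = 0.9271
φ_{22} = -0.3229 / 0.9271 = -0.348

-0.348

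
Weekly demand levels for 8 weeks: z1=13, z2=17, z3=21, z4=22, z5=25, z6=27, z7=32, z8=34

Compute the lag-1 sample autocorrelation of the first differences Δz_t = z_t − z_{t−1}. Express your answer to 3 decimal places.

-0.417

First differences Δz: 4, 4, 1, 3, 2, 5, 2
Mean of differences = 3.0000
Numerator Σ(Δz_t−Δz̄)(Δz_{t+1}−Δz̄) = -5.0000
Denominator Σ(Δz_t−Δz̄)² = 12.0000
r_1(Δz) = -5.0000 / 12.0000 = -0.417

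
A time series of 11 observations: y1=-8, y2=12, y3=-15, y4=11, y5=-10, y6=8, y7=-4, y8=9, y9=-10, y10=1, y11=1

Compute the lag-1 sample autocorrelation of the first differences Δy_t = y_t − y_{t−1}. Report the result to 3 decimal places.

First differences Δy: 20, -27, 26, -21, 18, -12, 13, -19, 11, 0
Mean of differences = 0.9000
Numerator Σ(Δy_t−Δȳ)(Δy_{t+1}−Δȳ) = -2984.9100
Denominator Σ(Δy_t−Δȳ)² = 3356.9000
r_1(Δy) = -2984.9100 / 3356.9000 = -0.889

-0.889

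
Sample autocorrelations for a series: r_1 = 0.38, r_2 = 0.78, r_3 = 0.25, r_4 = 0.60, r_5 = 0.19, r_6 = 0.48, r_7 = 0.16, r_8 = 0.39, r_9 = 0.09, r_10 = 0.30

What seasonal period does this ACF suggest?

The largest autocorrelation is r_2 = 0.78, with weaker echoes at lags 4 (0.60), 6 (0.48) and 8 (0.39); the remaining lags stay at or below 0.38.
The dominant spike at lag 2 indicates a seasonal period of 2.

2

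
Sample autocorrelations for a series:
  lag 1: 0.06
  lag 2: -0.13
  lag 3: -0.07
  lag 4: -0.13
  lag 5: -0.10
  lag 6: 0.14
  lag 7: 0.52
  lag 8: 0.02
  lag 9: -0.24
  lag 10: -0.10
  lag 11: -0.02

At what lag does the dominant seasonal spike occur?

The largest autocorrelation is r_7 = 0.52; the remaining lags stay at or below 0.14.
The dominant spike at lag 7 indicates a seasonal period of 7.

7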